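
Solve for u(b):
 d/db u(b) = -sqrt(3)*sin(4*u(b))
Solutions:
 u(b) = -acos((-C1 - exp(8*sqrt(3)*b))/(C1 - exp(8*sqrt(3)*b)))/4 + pi/2
 u(b) = acos((-C1 - exp(8*sqrt(3)*b))/(C1 - exp(8*sqrt(3)*b)))/4


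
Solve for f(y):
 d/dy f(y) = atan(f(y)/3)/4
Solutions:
 Integral(1/atan(_y/3), (_y, f(y))) = C1 + y/4


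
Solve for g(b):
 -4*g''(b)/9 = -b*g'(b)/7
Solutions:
 g(b) = C1 + C2*erfi(3*sqrt(14)*b/28)


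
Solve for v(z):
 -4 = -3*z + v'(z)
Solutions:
 v(z) = C1 + 3*z^2/2 - 4*z


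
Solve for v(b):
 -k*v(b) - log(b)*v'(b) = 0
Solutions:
 v(b) = C1*exp(-k*li(b))


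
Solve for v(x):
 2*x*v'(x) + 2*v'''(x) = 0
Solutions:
 v(x) = C1 + Integral(C2*airyai(-x) + C3*airybi(-x), x)


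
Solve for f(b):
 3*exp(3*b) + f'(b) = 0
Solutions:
 f(b) = C1 - exp(3*b)


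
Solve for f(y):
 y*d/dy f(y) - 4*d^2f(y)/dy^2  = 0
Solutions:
 f(y) = C1 + C2*erfi(sqrt(2)*y/4)


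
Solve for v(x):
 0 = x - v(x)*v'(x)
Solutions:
 v(x) = -sqrt(C1 + x^2)
 v(x) = sqrt(C1 + x^2)


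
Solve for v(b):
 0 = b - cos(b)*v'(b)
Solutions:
 v(b) = C1 + Integral(b/cos(b), b)


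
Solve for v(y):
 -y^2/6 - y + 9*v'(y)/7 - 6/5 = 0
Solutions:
 v(y) = C1 + 7*y^3/162 + 7*y^2/18 + 14*y/15


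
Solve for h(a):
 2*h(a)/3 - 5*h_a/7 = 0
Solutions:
 h(a) = C1*exp(14*a/15)


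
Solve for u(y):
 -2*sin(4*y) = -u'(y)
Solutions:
 u(y) = C1 - cos(4*y)/2


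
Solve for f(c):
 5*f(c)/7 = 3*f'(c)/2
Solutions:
 f(c) = C1*exp(10*c/21)


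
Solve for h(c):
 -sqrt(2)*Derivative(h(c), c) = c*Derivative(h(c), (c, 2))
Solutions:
 h(c) = C1 + C2*c^(1 - sqrt(2))


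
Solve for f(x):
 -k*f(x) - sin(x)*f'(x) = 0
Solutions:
 f(x) = C1*exp(k*(-log(cos(x) - 1) + log(cos(x) + 1))/2)


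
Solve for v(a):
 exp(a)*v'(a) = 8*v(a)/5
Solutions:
 v(a) = C1*exp(-8*exp(-a)/5)


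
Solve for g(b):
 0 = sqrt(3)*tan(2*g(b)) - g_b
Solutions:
 g(b) = -asin(C1*exp(2*sqrt(3)*b))/2 + pi/2
 g(b) = asin(C1*exp(2*sqrt(3)*b))/2


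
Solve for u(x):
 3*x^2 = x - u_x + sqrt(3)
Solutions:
 u(x) = C1 - x^3 + x^2/2 + sqrt(3)*x


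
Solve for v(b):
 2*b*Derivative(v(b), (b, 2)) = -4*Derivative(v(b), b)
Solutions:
 v(b) = C1 + C2/b


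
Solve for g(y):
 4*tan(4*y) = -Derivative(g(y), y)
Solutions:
 g(y) = C1 + log(cos(4*y))


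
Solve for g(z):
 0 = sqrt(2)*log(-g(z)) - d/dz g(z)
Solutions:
 -li(-g(z)) = C1 + sqrt(2)*z


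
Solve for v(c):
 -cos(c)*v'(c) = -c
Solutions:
 v(c) = C1 + Integral(c/cos(c), c)


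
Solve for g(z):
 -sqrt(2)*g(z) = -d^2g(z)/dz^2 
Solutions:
 g(z) = C1*exp(-2^(1/4)*z) + C2*exp(2^(1/4)*z)


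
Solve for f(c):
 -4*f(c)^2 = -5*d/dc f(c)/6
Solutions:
 f(c) = -5/(C1 + 24*c)


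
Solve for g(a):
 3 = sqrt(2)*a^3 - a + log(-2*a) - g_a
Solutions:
 g(a) = C1 + sqrt(2)*a^4/4 - a^2/2 + a*log(-a) + a*(-4 + log(2))


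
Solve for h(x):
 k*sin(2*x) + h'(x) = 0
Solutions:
 h(x) = C1 + k*cos(2*x)/2


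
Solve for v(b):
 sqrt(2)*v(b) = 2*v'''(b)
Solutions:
 v(b) = C3*exp(2^(5/6)*b/2) + (C1*sin(2^(5/6)*sqrt(3)*b/4) + C2*cos(2^(5/6)*sqrt(3)*b/4))*exp(-2^(5/6)*b/4)


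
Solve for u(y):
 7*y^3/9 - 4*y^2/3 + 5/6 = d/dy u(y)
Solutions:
 u(y) = C1 + 7*y^4/36 - 4*y^3/9 + 5*y/6


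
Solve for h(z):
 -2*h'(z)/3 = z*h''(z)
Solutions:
 h(z) = C1 + C2*z^(1/3)


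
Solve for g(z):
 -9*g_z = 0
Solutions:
 g(z) = C1


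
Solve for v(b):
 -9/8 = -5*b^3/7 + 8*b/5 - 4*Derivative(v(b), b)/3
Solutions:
 v(b) = C1 - 15*b^4/112 + 3*b^2/5 + 27*b/32


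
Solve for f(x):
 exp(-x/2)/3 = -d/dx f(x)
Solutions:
 f(x) = C1 + 2*exp(-x/2)/3


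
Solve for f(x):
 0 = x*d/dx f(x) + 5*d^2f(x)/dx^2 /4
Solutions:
 f(x) = C1 + C2*erf(sqrt(10)*x/5)


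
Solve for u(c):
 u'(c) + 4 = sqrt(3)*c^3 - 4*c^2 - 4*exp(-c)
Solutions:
 u(c) = C1 + sqrt(3)*c^4/4 - 4*c^3/3 - 4*c + 4*exp(-c)


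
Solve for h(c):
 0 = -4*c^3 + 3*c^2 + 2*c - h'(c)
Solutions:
 h(c) = C1 - c^4 + c^3 + c^2


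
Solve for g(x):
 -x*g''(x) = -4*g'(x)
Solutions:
 g(x) = C1 + C2*x^5


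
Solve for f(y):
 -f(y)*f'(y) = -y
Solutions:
 f(y) = -sqrt(C1 + y^2)
 f(y) = sqrt(C1 + y^2)


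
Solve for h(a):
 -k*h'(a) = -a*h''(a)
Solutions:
 h(a) = C1 + a^(re(k) + 1)*(C2*sin(log(a)*Abs(im(k))) + C3*cos(log(a)*im(k)))


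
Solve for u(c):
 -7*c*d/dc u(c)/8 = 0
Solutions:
 u(c) = C1


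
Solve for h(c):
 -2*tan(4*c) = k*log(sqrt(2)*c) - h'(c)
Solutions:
 h(c) = C1 + c*k*(log(c) - 1) + c*k*log(2)/2 - log(cos(4*c))/2


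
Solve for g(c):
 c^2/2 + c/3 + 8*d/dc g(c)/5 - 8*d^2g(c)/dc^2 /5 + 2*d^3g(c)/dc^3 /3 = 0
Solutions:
 g(c) = C1 - 5*c^3/48 - 5*c^2/12 - 55*c/96 + (C2*sin(2*sqrt(6)*c/5) + C3*cos(2*sqrt(6)*c/5))*exp(6*c/5)


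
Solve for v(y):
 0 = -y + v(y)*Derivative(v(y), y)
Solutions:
 v(y) = -sqrt(C1 + y^2)
 v(y) = sqrt(C1 + y^2)


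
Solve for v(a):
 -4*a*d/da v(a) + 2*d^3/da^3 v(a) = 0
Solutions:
 v(a) = C1 + Integral(C2*airyai(2^(1/3)*a) + C3*airybi(2^(1/3)*a), a)


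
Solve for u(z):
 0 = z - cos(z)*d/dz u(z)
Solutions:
 u(z) = C1 + Integral(z/cos(z), z)


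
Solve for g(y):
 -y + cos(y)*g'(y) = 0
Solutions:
 g(y) = C1 + Integral(y/cos(y), y)


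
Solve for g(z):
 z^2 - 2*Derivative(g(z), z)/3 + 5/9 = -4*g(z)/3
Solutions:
 g(z) = C1*exp(2*z) - 3*z^2/4 - 3*z/4 - 19/24


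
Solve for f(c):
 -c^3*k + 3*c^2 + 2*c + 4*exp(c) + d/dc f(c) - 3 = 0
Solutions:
 f(c) = C1 + c^4*k/4 - c^3 - c^2 + 3*c - 4*exp(c)


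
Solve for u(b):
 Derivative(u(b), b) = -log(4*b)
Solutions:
 u(b) = C1 - b*log(b) - b*log(4) + b


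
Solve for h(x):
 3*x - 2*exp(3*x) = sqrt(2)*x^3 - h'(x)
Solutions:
 h(x) = C1 + sqrt(2)*x^4/4 - 3*x^2/2 + 2*exp(3*x)/3


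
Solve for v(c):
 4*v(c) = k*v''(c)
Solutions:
 v(c) = C1*exp(-2*c*sqrt(1/k)) + C2*exp(2*c*sqrt(1/k))


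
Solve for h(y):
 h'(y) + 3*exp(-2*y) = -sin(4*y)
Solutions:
 h(y) = C1 + cos(4*y)/4 + 3*exp(-2*y)/2


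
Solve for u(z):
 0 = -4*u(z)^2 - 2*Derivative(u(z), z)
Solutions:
 u(z) = 1/(C1 + 2*z)


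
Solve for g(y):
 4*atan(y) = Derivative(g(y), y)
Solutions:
 g(y) = C1 + 4*y*atan(y) - 2*log(y^2 + 1)


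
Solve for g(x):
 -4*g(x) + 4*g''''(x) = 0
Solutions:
 g(x) = C1*exp(-x) + C2*exp(x) + C3*sin(x) + C4*cos(x)


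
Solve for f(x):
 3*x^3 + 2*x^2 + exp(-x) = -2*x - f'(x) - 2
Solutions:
 f(x) = C1 - 3*x^4/4 - 2*x^3/3 - x^2 - 2*x + exp(-x)


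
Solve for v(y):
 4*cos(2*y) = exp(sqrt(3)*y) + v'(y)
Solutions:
 v(y) = C1 - sqrt(3)*exp(sqrt(3)*y)/3 + 2*sin(2*y)


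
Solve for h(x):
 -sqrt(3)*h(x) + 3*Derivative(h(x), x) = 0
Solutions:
 h(x) = C1*exp(sqrt(3)*x/3)


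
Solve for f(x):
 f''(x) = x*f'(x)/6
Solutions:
 f(x) = C1 + C2*erfi(sqrt(3)*x/6)


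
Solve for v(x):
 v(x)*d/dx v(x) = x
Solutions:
 v(x) = -sqrt(C1 + x^2)
 v(x) = sqrt(C1 + x^2)


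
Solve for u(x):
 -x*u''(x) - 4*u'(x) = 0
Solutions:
 u(x) = C1 + C2/x^3


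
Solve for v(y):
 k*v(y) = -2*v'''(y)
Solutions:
 v(y) = C1*exp(2^(2/3)*y*(-k)^(1/3)/2) + C2*exp(2^(2/3)*y*(-k)^(1/3)*(-1 + sqrt(3)*I)/4) + C3*exp(-2^(2/3)*y*(-k)^(1/3)*(1 + sqrt(3)*I)/4)


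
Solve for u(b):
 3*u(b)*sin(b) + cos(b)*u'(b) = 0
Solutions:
 u(b) = C1*cos(b)^3


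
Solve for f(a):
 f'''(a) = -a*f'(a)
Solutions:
 f(a) = C1 + Integral(C2*airyai(-a) + C3*airybi(-a), a)


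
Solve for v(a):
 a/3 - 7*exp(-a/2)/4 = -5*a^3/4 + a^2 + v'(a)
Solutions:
 v(a) = C1 + 5*a^4/16 - a^3/3 + a^2/6 + 7*exp(-a/2)/2


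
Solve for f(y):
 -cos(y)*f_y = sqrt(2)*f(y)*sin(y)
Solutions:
 f(y) = C1*cos(y)^(sqrt(2))


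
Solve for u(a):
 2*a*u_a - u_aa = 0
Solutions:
 u(a) = C1 + C2*erfi(a)


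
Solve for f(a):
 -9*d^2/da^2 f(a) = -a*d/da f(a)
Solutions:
 f(a) = C1 + C2*erfi(sqrt(2)*a/6)


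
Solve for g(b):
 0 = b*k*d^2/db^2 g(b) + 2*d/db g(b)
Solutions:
 g(b) = C1 + b^(((re(k) - 2)*re(k) + im(k)^2)/(re(k)^2 + im(k)^2))*(C2*sin(2*log(b)*Abs(im(k))/(re(k)^2 + im(k)^2)) + C3*cos(2*log(b)*im(k)/(re(k)^2 + im(k)^2)))


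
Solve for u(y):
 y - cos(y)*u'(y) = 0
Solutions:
 u(y) = C1 + Integral(y/cos(y), y)


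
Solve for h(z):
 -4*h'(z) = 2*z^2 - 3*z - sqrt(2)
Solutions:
 h(z) = C1 - z^3/6 + 3*z^2/8 + sqrt(2)*z/4


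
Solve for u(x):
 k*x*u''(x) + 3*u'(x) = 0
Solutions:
 u(x) = C1 + x^(((re(k) - 3)*re(k) + im(k)^2)/(re(k)^2 + im(k)^2))*(C2*sin(3*log(x)*Abs(im(k))/(re(k)^2 + im(k)^2)) + C3*cos(3*log(x)*im(k)/(re(k)^2 + im(k)^2)))


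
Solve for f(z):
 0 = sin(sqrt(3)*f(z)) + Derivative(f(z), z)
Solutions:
 f(z) = sqrt(3)*(-acos((-exp(2*sqrt(3)*C1) - exp(2*sqrt(3)*z))/(exp(2*sqrt(3)*C1) - exp(2*sqrt(3)*z))) + 2*pi)/3
 f(z) = sqrt(3)*acos((-exp(2*sqrt(3)*C1) - exp(2*sqrt(3)*z))/(exp(2*sqrt(3)*C1) - exp(2*sqrt(3)*z)))/3


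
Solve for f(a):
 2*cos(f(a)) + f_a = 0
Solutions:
 f(a) = pi - asin((C1 + exp(4*a))/(C1 - exp(4*a)))
 f(a) = asin((C1 + exp(4*a))/(C1 - exp(4*a)))


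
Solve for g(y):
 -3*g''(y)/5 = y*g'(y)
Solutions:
 g(y) = C1 + C2*erf(sqrt(30)*y/6)


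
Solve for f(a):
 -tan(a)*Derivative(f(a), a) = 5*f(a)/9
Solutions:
 f(a) = C1/sin(a)^(5/9)


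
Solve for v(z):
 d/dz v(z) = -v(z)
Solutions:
 v(z) = C1*exp(-z)


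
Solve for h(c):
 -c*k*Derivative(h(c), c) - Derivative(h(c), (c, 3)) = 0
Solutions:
 h(c) = C1 + Integral(C2*airyai(c*(-k)^(1/3)) + C3*airybi(c*(-k)^(1/3)), c)


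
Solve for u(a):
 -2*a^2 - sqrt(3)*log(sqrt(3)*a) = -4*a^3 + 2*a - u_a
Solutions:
 u(a) = C1 - a^4 + 2*a^3/3 + a^2 + sqrt(3)*a*log(a) - sqrt(3)*a + sqrt(3)*a*log(3)/2


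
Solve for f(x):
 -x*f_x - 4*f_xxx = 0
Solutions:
 f(x) = C1 + Integral(C2*airyai(-2^(1/3)*x/2) + C3*airybi(-2^(1/3)*x/2), x)


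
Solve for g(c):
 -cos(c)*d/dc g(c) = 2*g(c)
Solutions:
 g(c) = C1*(sin(c) - 1)/(sin(c) + 1)


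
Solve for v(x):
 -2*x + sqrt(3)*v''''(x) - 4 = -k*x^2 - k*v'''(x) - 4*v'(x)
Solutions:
 v(x) = C1 + C2*exp(-x*(3^(5/6)*k^2/(3*(k^3/9 + sqrt(-k^6 + (k^3 + 162)^2)/9 + 18)^(1/3)) + sqrt(3)*k + 3*3^(1/6)*(k^3/9 + sqrt(-k^6 + (k^3 + 162)^2)/9 + 18)^(1/3))/9) + C3*exp(x*(-4*k^2/((-3^(1/6) + 3^(2/3)*I)*(k^3/9 + sqrt(-k^6 + (k^3 + 162)^2)/9 + 18)^(1/3)) - 2*sqrt(3)*k + 3*3^(1/6)*(k^3/9 + sqrt(-k^6 + (k^3 + 162)^2)/9 + 18)^(1/3) - 3*3^(2/3)*I*(k^3/9 + sqrt(-k^6 + (k^3 + 162)^2)/9 + 18)^(1/3))/18) + C4*exp(x*(4*k^2/((3^(1/6) + 3^(2/3)*I)*(k^3/9 + sqrt(-k^6 + (k^3 + 162)^2)/9 + 18)^(1/3)) - 2*sqrt(3)*k + 3*3^(1/6)*(k^3/9 + sqrt(-k^6 + (k^3 + 162)^2)/9 + 18)^(1/3) + 3*3^(2/3)*I*(k^3/9 + sqrt(-k^6 + (k^3 + 162)^2)/9 + 18)^(1/3))/18) + k^2*x/8 - k*x^3/12 + x^2/4 + x


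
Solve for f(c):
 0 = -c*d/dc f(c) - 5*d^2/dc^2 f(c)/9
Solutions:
 f(c) = C1 + C2*erf(3*sqrt(10)*c/10)


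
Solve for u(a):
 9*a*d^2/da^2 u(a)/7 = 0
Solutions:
 u(a) = C1 + C2*a


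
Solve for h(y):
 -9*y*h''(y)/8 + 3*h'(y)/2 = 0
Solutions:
 h(y) = C1 + C2*y^(7/3)


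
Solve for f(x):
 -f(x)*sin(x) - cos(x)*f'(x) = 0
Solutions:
 f(x) = C1*cos(x)


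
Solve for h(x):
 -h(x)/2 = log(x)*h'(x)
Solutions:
 h(x) = C1*exp(-li(x)/2)


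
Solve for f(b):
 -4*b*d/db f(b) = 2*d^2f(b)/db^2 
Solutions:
 f(b) = C1 + C2*erf(b)


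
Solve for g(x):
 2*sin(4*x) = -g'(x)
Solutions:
 g(x) = C1 + cos(4*x)/2


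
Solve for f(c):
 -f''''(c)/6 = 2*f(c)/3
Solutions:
 f(c) = (C1*sin(c) + C2*cos(c))*exp(-c) + (C3*sin(c) + C4*cos(c))*exp(c)


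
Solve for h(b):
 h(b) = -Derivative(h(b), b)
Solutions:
 h(b) = C1*exp(-b)


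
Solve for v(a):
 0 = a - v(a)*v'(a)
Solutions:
 v(a) = -sqrt(C1 + a^2)
 v(a) = sqrt(C1 + a^2)


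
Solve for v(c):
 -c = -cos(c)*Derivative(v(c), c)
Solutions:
 v(c) = C1 + Integral(c/cos(c), c)


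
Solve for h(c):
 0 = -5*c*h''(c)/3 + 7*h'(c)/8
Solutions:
 h(c) = C1 + C2*c^(61/40)


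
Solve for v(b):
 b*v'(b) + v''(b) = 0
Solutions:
 v(b) = C1 + C2*erf(sqrt(2)*b/2)


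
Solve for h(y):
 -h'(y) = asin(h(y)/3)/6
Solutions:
 Integral(1/asin(_y/3), (_y, h(y))) = C1 - y/6


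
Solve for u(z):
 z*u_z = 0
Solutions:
 u(z) = C1


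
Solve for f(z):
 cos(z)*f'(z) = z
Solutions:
 f(z) = C1 + Integral(z/cos(z), z)


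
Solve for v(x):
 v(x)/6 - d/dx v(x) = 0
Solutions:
 v(x) = C1*exp(x/6)


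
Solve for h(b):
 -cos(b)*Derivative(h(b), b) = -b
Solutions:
 h(b) = C1 + Integral(b/cos(b), b)


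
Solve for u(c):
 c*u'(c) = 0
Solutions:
 u(c) = C1


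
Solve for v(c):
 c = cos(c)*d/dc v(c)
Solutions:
 v(c) = C1 + Integral(c/cos(c), c)


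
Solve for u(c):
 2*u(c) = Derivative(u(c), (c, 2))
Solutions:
 u(c) = C1*exp(-sqrt(2)*c) + C2*exp(sqrt(2)*c)


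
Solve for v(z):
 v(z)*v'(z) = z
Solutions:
 v(z) = -sqrt(C1 + z^2)
 v(z) = sqrt(C1 + z^2)


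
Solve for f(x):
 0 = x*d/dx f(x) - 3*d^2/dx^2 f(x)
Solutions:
 f(x) = C1 + C2*erfi(sqrt(6)*x/6)


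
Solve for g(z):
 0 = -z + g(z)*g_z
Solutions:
 g(z) = -sqrt(C1 + z^2)
 g(z) = sqrt(C1 + z^2)


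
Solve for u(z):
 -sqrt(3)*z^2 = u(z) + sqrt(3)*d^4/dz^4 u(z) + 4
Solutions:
 u(z) = -sqrt(3)*z^2 + (C1*sin(sqrt(2)*3^(7/8)*z/6) + C2*cos(sqrt(2)*3^(7/8)*z/6))*exp(-sqrt(2)*3^(7/8)*z/6) + (C3*sin(sqrt(2)*3^(7/8)*z/6) + C4*cos(sqrt(2)*3^(7/8)*z/6))*exp(sqrt(2)*3^(7/8)*z/6) - 4


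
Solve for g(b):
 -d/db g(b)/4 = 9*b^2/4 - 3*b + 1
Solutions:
 g(b) = C1 - 3*b^3 + 6*b^2 - 4*b


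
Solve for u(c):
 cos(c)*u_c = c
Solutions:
 u(c) = C1 + Integral(c/cos(c), c)


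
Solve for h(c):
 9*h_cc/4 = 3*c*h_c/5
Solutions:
 h(c) = C1 + C2*erfi(sqrt(30)*c/15)


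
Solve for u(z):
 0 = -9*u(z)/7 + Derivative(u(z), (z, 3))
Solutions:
 u(z) = C3*exp(21^(2/3)*z/7) + (C1*sin(3*3^(1/6)*7^(2/3)*z/14) + C2*cos(3*3^(1/6)*7^(2/3)*z/14))*exp(-21^(2/3)*z/14)


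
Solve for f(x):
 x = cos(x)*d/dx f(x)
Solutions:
 f(x) = C1 + Integral(x/cos(x), x)


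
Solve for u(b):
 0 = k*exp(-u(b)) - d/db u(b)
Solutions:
 u(b) = log(C1 + b*k)


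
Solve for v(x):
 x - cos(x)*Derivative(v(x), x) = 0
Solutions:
 v(x) = C1 + Integral(x/cos(x), x)


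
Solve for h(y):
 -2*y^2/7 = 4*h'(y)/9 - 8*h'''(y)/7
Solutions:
 h(y) = C1 + C2*exp(-sqrt(14)*y/6) + C3*exp(sqrt(14)*y/6) - 3*y^3/14 - 162*y/49


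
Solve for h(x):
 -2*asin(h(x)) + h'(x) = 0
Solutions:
 Integral(1/asin(_y), (_y, h(x))) = C1 + 2*x


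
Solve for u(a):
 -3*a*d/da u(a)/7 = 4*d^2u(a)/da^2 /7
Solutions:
 u(a) = C1 + C2*erf(sqrt(6)*a/4)


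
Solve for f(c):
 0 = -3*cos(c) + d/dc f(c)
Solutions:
 f(c) = C1 + 3*sin(c)


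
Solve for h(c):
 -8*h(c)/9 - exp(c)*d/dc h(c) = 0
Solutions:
 h(c) = C1*exp(8*exp(-c)/9)


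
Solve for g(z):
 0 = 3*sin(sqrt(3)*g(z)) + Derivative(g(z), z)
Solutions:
 g(z) = sqrt(3)*(-acos((-exp(2*sqrt(3)*C1) - exp(6*sqrt(3)*z))/(exp(2*sqrt(3)*C1) - exp(6*sqrt(3)*z))) + 2*pi)/3
 g(z) = sqrt(3)*acos((-exp(2*sqrt(3)*C1) - exp(6*sqrt(3)*z))/(exp(2*sqrt(3)*C1) - exp(6*sqrt(3)*z)))/3


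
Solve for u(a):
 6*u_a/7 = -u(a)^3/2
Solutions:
 u(a) = -sqrt(6)*sqrt(-1/(C1 - 7*a))
 u(a) = sqrt(6)*sqrt(-1/(C1 - 7*a))


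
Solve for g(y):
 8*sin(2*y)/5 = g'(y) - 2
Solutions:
 g(y) = C1 + 2*y - 4*cos(2*y)/5


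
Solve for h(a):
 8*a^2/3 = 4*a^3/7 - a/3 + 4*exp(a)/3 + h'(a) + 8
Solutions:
 h(a) = C1 - a^4/7 + 8*a^3/9 + a^2/6 - 8*a - 4*exp(a)/3


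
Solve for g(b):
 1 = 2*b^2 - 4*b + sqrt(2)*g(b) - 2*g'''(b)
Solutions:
 g(b) = C3*exp(2^(5/6)*b/2) - sqrt(2)*b^2 + 2*sqrt(2)*b + (C1*sin(2^(5/6)*sqrt(3)*b/4) + C2*cos(2^(5/6)*sqrt(3)*b/4))*exp(-2^(5/6)*b/4) + sqrt(2)/2


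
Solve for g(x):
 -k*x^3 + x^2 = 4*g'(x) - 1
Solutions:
 g(x) = C1 - k*x^4/16 + x^3/12 + x/4


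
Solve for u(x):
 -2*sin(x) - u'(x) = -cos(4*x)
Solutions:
 u(x) = C1 + sin(4*x)/4 + 2*cos(x)


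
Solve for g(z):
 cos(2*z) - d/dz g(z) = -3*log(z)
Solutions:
 g(z) = C1 + 3*z*log(z) - 3*z + sin(2*z)/2


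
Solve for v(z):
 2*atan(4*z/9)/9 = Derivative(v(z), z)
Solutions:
 v(z) = C1 + 2*z*atan(4*z/9)/9 - log(16*z^2 + 81)/4


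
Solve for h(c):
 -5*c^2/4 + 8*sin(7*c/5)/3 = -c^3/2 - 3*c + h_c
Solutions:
 h(c) = C1 + c^4/8 - 5*c^3/12 + 3*c^2/2 - 40*cos(7*c/5)/21


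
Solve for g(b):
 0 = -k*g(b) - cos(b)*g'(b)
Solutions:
 g(b) = C1*exp(k*(log(sin(b) - 1) - log(sin(b) + 1))/2)


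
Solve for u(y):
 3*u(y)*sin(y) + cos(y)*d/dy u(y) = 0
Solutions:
 u(y) = C1*cos(y)^3


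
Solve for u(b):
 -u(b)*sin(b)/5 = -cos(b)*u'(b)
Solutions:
 u(b) = C1/cos(b)^(1/5)


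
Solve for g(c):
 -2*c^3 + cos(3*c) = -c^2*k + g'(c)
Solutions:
 g(c) = C1 - c^4/2 + c^3*k/3 + sin(3*c)/3


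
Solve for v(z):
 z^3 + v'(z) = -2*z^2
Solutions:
 v(z) = C1 - z^4/4 - 2*z^3/3


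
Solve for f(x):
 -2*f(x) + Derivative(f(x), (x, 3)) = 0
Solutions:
 f(x) = C3*exp(2^(1/3)*x) + (C1*sin(2^(1/3)*sqrt(3)*x/2) + C2*cos(2^(1/3)*sqrt(3)*x/2))*exp(-2^(1/3)*x/2)


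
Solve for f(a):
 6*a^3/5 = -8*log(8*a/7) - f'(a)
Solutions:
 f(a) = C1 - 3*a^4/10 - 8*a*log(a) + a*log(5764801/16777216) + 8*a


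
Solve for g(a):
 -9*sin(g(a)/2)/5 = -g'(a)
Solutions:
 -9*a/5 + log(cos(g(a)/2) - 1) - log(cos(g(a)/2) + 1) = C1


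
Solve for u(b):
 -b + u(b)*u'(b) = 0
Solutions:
 u(b) = -sqrt(C1 + b^2)
 u(b) = sqrt(C1 + b^2)


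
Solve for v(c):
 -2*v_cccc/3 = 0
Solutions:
 v(c) = C1 + C2*c + C3*c^2 + C4*c^3


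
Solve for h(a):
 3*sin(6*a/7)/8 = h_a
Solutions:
 h(a) = C1 - 7*cos(6*a/7)/16


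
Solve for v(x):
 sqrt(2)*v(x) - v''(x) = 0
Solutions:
 v(x) = C1*exp(-2^(1/4)*x) + C2*exp(2^(1/4)*x)


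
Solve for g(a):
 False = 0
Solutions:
 g(a) = C1 + 7*a*asin(9*a/5)/5 + zoo*a + 7*sqrt(25 - 81*a^2)/45


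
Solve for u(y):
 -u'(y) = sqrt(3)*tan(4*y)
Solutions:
 u(y) = C1 + sqrt(3)*log(cos(4*y))/4


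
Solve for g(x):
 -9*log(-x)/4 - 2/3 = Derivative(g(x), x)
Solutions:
 g(x) = C1 - 9*x*log(-x)/4 + 19*x/12


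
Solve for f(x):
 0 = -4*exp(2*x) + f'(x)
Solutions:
 f(x) = C1 + 2*exp(2*x)


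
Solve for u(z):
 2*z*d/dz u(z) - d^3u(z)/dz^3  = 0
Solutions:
 u(z) = C1 + Integral(C2*airyai(2^(1/3)*z) + C3*airybi(2^(1/3)*z), z)


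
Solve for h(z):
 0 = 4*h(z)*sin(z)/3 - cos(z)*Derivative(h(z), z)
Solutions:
 h(z) = C1/cos(z)^(4/3)


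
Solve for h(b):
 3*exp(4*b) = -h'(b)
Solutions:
 h(b) = C1 - 3*exp(4*b)/4


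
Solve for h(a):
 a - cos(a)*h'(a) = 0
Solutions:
 h(a) = C1 + Integral(a/cos(a), a)


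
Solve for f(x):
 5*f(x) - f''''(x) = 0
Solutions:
 f(x) = C1*exp(-5^(1/4)*x) + C2*exp(5^(1/4)*x) + C3*sin(5^(1/4)*x) + C4*cos(5^(1/4)*x)


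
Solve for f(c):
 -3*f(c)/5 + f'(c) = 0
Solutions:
 f(c) = C1*exp(3*c/5)


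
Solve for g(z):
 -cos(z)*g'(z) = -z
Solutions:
 g(z) = C1 + Integral(z/cos(z), z)


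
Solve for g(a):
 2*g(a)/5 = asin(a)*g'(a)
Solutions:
 g(a) = C1*exp(2*Integral(1/asin(a), a)/5)


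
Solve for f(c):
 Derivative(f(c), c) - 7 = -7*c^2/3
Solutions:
 f(c) = C1 - 7*c^3/9 + 7*c


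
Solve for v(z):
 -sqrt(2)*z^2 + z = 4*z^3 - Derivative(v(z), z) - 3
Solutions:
 v(z) = C1 + z^4 + sqrt(2)*z^3/3 - z^2/2 - 3*z


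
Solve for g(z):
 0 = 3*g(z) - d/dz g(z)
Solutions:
 g(z) = C1*exp(3*z)


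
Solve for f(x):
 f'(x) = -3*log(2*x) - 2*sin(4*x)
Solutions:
 f(x) = C1 - 3*x*log(x) - 3*x*log(2) + 3*x + cos(4*x)/2


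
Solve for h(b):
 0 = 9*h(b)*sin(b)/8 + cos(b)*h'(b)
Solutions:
 h(b) = C1*cos(b)^(9/8)


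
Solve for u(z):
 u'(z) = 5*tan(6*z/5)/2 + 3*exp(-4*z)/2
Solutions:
 u(z) = C1 + 25*log(tan(6*z/5)^2 + 1)/24 - 3*exp(-4*z)/8


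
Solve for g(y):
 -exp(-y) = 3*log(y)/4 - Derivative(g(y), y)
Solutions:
 g(y) = C1 + 3*y*log(y)/4 - 3*y/4 - exp(-y)


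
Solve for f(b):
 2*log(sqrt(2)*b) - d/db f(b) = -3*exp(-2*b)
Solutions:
 f(b) = C1 + 2*b*log(b) + b*(-2 + log(2)) - 3*exp(-2*b)/2


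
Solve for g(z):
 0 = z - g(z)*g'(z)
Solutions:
 g(z) = -sqrt(C1 + z^2)
 g(z) = sqrt(C1 + z^2)


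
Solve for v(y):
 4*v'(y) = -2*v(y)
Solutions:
 v(y) = C1*exp(-y/2)


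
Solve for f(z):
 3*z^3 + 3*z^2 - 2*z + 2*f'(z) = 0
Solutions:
 f(z) = C1 - 3*z^4/8 - z^3/2 + z^2/2


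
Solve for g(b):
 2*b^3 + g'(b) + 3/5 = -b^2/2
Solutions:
 g(b) = C1 - b^4/2 - b^3/6 - 3*b/5


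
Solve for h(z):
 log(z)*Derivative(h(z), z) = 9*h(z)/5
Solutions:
 h(z) = C1*exp(9*li(z)/5)


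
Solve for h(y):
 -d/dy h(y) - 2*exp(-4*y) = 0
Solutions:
 h(y) = C1 + exp(-4*y)/2


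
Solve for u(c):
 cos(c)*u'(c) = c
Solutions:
 u(c) = C1 + Integral(c/cos(c), c)


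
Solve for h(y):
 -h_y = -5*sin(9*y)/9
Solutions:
 h(y) = C1 - 5*cos(9*y)/81


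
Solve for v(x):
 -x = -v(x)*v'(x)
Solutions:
 v(x) = -sqrt(C1 + x^2)
 v(x) = sqrt(C1 + x^2)


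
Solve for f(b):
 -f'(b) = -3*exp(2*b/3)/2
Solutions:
 f(b) = C1 + 9*exp(2*b/3)/4


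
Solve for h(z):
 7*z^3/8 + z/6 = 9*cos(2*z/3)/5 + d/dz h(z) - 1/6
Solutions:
 h(z) = C1 + 7*z^4/32 + z^2/12 + z/6 - 27*sin(2*z/3)/10


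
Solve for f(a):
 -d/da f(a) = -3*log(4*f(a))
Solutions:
 -Integral(1/(log(_y) + 2*log(2)), (_y, f(a)))/3 = C1 - a


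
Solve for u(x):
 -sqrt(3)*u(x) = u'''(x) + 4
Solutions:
 u(x) = C3*exp(-3^(1/6)*x) + (C1*sin(3^(2/3)*x/2) + C2*cos(3^(2/3)*x/2))*exp(3^(1/6)*x/2) - 4*sqrt(3)/3


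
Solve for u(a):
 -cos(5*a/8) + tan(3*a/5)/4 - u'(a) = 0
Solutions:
 u(a) = C1 - 5*log(cos(3*a/5))/12 - 8*sin(5*a/8)/5


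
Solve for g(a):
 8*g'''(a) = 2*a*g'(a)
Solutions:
 g(a) = C1 + Integral(C2*airyai(2^(1/3)*a/2) + C3*airybi(2^(1/3)*a/2), a)


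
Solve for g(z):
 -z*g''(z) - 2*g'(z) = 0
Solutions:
 g(z) = C1 + C2/z


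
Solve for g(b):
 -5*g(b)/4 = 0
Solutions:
 g(b) = 0


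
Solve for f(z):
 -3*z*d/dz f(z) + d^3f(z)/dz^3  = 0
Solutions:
 f(z) = C1 + Integral(C2*airyai(3^(1/3)*z) + C3*airybi(3^(1/3)*z), z)


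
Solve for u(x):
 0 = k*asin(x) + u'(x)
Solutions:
 u(x) = C1 - k*(x*asin(x) + sqrt(1 - x^2))


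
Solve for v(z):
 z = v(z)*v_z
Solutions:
 v(z) = -sqrt(C1 + z^2)
 v(z) = sqrt(C1 + z^2)


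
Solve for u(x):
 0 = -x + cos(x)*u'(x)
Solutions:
 u(x) = C1 + Integral(x/cos(x), x)


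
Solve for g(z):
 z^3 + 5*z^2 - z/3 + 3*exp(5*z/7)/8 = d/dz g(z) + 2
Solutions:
 g(z) = C1 + z^4/4 + 5*z^3/3 - z^2/6 - 2*z + 21*exp(5*z/7)/40


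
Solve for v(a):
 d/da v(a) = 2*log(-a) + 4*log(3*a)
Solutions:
 v(a) = C1 + 6*a*log(a) + 2*a*(-3 + 2*log(3) + I*pi)


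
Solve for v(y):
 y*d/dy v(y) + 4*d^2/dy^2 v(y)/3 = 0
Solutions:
 v(y) = C1 + C2*erf(sqrt(6)*y/4)


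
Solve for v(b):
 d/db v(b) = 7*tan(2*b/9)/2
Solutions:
 v(b) = C1 - 63*log(cos(2*b/9))/4


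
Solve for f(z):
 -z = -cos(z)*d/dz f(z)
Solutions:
 f(z) = C1 + Integral(z/cos(z), z)


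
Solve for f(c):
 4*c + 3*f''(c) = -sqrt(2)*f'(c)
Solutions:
 f(c) = C1 + C2*exp(-sqrt(2)*c/3) - sqrt(2)*c^2 + 6*c


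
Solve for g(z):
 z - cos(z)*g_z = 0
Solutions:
 g(z) = C1 + Integral(z/cos(z), z)


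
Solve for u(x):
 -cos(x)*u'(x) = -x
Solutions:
 u(x) = C1 + Integral(x/cos(x), x)


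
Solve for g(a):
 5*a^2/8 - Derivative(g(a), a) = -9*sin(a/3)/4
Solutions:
 g(a) = C1 + 5*a^3/24 - 27*cos(a/3)/4


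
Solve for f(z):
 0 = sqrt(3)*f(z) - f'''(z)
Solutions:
 f(z) = C3*exp(3^(1/6)*z) + (C1*sin(3^(2/3)*z/2) + C2*cos(3^(2/3)*z/2))*exp(-3^(1/6)*z/2)


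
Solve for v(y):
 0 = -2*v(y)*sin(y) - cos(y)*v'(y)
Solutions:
 v(y) = C1*cos(y)^2


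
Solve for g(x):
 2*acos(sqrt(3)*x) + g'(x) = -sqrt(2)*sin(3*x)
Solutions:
 g(x) = C1 - 2*x*acos(sqrt(3)*x) + 2*sqrt(3)*sqrt(1 - 3*x^2)/3 + sqrt(2)*cos(3*x)/3


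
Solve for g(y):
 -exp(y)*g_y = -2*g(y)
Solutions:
 g(y) = C1*exp(-2*exp(-y))


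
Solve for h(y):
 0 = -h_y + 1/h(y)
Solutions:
 h(y) = -sqrt(C1 + 2*y)
 h(y) = sqrt(C1 + 2*y)


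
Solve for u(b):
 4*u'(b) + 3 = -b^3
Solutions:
 u(b) = C1 - b^4/16 - 3*b/4


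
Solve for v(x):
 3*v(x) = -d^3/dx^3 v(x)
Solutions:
 v(x) = C3*exp(-3^(1/3)*x) + (C1*sin(3^(5/6)*x/2) + C2*cos(3^(5/6)*x/2))*exp(3^(1/3)*x/2)


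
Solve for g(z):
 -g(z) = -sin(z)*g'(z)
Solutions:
 g(z) = C1*sqrt(cos(z) - 1)/sqrt(cos(z) + 1)


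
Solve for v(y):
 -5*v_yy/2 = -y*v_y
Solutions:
 v(y) = C1 + C2*erfi(sqrt(5)*y/5)


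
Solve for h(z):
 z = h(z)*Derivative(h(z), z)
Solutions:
 h(z) = -sqrt(C1 + z^2)
 h(z) = sqrt(C1 + z^2)


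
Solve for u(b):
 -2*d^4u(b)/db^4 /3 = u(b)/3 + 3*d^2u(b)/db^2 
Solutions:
 u(b) = C1*sin(b*sqrt(9 - sqrt(73))/2) + C2*sin(b*sqrt(sqrt(73) + 9)/2) + C3*cos(b*sqrt(9 - sqrt(73))/2) + C4*cos(b*sqrt(sqrt(73) + 9)/2)


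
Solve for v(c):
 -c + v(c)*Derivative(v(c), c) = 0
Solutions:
 v(c) = -sqrt(C1 + c^2)
 v(c) = sqrt(C1 + c^2)


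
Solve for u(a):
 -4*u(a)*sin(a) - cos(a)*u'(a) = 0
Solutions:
 u(a) = C1*cos(a)^4


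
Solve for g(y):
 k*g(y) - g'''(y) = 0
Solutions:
 g(y) = C1*exp(k^(1/3)*y) + C2*exp(k^(1/3)*y*(-1 + sqrt(3)*I)/2) + C3*exp(-k^(1/3)*y*(1 + sqrt(3)*I)/2)


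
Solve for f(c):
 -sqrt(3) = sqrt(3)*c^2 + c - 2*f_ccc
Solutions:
 f(c) = C1 + C2*c + C3*c^2 + sqrt(3)*c^5/120 + c^4/48 + sqrt(3)*c^3/12


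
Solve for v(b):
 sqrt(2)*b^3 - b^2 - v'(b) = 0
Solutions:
 v(b) = C1 + sqrt(2)*b^4/4 - b^3/3


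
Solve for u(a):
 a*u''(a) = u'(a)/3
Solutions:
 u(a) = C1 + C2*a^(4/3)


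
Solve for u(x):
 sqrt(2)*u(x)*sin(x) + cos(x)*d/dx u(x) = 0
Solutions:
 u(x) = C1*cos(x)^(sqrt(2))


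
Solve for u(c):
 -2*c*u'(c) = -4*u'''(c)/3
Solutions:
 u(c) = C1 + Integral(C2*airyai(2^(2/3)*3^(1/3)*c/2) + C3*airybi(2^(2/3)*3^(1/3)*c/2), c)


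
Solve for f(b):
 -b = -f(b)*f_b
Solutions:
 f(b) = -sqrt(C1 + b^2)
 f(b) = sqrt(C1 + b^2)


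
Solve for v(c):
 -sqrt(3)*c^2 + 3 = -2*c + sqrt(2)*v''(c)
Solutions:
 v(c) = C1 + C2*c - sqrt(6)*c^4/24 + sqrt(2)*c^3/6 + 3*sqrt(2)*c^2/4


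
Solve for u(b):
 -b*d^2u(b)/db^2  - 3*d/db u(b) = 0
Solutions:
 u(b) = C1 + C2/b^2


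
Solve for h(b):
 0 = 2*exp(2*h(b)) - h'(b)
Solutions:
 h(b) = log(-sqrt(-1/(C1 + 2*b))) - log(2)/2
 h(b) = log(-1/(C1 + 2*b))/2 - log(2)/2


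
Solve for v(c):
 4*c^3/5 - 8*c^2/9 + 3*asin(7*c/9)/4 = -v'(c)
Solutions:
 v(c) = C1 - c^4/5 + 8*c^3/27 - 3*c*asin(7*c/9)/4 - 3*sqrt(81 - 49*c^2)/28


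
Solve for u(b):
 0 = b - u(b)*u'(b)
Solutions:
 u(b) = -sqrt(C1 + b^2)
 u(b) = sqrt(C1 + b^2)


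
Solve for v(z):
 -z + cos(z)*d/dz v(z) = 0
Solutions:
 v(z) = C1 + Integral(z/cos(z), z)


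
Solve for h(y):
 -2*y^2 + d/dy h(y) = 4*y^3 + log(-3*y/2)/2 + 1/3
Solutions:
 h(y) = C1 + y^4 + 2*y^3/3 + y*log(-y)/2 + y*(-log(2) - 1/6 + log(6)/2)


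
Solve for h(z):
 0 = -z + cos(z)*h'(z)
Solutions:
 h(z) = C1 + Integral(z/cos(z), z)


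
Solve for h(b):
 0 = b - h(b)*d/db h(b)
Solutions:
 h(b) = -sqrt(C1 + b^2)
 h(b) = sqrt(C1 + b^2)


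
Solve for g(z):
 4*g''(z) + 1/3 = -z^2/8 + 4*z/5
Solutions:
 g(z) = C1 + C2*z - z^4/384 + z^3/30 - z^2/24


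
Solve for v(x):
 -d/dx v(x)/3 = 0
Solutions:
 v(x) = C1


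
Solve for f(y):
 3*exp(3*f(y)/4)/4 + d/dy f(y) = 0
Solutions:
 f(y) = 4*log(1/(C1 + 9*y))/3 + 16*log(2)/3
 f(y) = 4*log(2^(1/3)*(-3^(2/3)/3 - 3^(1/6)*I)*(1/(C1 + 3*y))^(1/3))
 f(y) = 4*log(2^(1/3)*(-3^(2/3)/3 + 3^(1/6)*I)*(1/(C1 + 3*y))^(1/3))


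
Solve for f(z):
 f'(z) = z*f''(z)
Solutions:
 f(z) = C1 + C2*z^2


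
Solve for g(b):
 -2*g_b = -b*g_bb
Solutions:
 g(b) = C1 + C2*b^3


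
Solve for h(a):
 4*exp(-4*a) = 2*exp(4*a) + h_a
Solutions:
 h(a) = C1 - exp(4*a)/2 - exp(-4*a)


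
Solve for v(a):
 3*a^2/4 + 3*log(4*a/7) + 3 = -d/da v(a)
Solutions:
 v(a) = C1 - a^3/4 - 3*a*log(a) + a*log(343/64)


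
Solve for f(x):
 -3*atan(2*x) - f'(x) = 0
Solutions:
 f(x) = C1 - 3*x*atan(2*x) + 3*log(4*x^2 + 1)/4


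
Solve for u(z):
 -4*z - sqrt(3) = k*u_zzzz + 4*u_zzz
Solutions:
 u(z) = C1 + C2*z + C3*z^2 + C4*exp(-4*z/k) - z^4/24 + z^3*(k - sqrt(3))/24


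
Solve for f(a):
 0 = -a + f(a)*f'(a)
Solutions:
 f(a) = -sqrt(C1 + a^2)
 f(a) = sqrt(C1 + a^2)


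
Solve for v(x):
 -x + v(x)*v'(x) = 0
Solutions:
 v(x) = -sqrt(C1 + x^2)
 v(x) = sqrt(C1 + x^2)


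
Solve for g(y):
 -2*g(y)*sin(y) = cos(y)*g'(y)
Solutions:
 g(y) = C1*cos(y)^2


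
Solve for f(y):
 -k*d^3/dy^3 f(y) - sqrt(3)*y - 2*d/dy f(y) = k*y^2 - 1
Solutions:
 f(y) = C1 + C2*exp(-sqrt(2)*y*sqrt(-1/k)) + C3*exp(sqrt(2)*y*sqrt(-1/k)) + k^2*y/2 - k*y^3/6 - sqrt(3)*y^2/4 + y/2


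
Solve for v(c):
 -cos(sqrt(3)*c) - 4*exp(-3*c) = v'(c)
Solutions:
 v(c) = C1 - sqrt(3)*sin(sqrt(3)*c)/3 + 4*exp(-3*c)/3


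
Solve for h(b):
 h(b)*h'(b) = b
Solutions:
 h(b) = -sqrt(C1 + b^2)
 h(b) = sqrt(C1 + b^2)


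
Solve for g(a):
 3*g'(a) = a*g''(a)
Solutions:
 g(a) = C1 + C2*a^4


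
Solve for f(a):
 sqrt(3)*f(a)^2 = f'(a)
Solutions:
 f(a) = -1/(C1 + sqrt(3)*a)


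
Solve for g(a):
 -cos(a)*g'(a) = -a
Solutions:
 g(a) = C1 + Integral(a/cos(a), a)


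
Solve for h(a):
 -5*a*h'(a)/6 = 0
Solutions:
 h(a) = C1


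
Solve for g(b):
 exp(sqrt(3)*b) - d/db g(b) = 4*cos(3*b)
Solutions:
 g(b) = C1 + sqrt(3)*exp(sqrt(3)*b)/3 - 4*sin(3*b)/3


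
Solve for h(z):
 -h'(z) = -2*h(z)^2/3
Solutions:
 h(z) = -3/(C1 + 2*z)


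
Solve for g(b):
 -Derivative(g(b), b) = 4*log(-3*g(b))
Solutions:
 Integral(1/(log(-_y) + log(3)), (_y, g(b)))/4 = C1 - b


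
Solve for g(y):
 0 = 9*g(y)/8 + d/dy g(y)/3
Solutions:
 g(y) = C1*exp(-27*y/8)


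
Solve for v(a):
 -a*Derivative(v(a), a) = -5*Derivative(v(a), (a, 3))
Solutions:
 v(a) = C1 + Integral(C2*airyai(5^(2/3)*a/5) + C3*airybi(5^(2/3)*a/5), a)


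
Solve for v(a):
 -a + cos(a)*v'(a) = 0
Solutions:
 v(a) = C1 + Integral(a/cos(a), a)


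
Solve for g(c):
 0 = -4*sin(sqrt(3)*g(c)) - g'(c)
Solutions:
 g(c) = sqrt(3)*(-acos((-exp(2*sqrt(3)*C1) - exp(8*sqrt(3)*c))/(exp(2*sqrt(3)*C1) - exp(8*sqrt(3)*c))) + 2*pi)/3
 g(c) = sqrt(3)*acos((-exp(2*sqrt(3)*C1) - exp(8*sqrt(3)*c))/(exp(2*sqrt(3)*C1) - exp(8*sqrt(3)*c)))/3


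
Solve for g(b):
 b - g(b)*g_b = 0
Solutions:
 g(b) = -sqrt(C1 + b^2)
 g(b) = sqrt(C1 + b^2)


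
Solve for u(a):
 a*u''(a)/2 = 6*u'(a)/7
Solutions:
 u(a) = C1 + C2*a^(19/7)


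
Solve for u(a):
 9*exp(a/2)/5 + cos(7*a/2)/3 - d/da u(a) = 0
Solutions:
 u(a) = C1 + 18*exp(a/2)/5 + 2*sin(7*a/2)/21


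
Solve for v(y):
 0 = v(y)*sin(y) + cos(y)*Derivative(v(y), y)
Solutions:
 v(y) = C1*cos(y)


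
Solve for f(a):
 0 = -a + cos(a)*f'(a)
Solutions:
 f(a) = C1 + Integral(a/cos(a), a)


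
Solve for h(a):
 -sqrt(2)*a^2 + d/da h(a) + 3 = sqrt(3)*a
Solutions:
 h(a) = C1 + sqrt(2)*a^3/3 + sqrt(3)*a^2/2 - 3*a


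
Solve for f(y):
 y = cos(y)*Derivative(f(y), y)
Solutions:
 f(y) = C1 + Integral(y/cos(y), y)


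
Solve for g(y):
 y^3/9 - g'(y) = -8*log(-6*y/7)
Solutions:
 g(y) = C1 + y^4/36 + 8*y*log(-y) + 8*y*(-log(7) - 1 + log(6))


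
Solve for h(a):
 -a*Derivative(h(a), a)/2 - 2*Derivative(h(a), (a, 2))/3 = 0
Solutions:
 h(a) = C1 + C2*erf(sqrt(6)*a/4)


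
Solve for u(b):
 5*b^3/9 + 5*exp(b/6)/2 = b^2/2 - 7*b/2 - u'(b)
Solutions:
 u(b) = C1 - 5*b^4/36 + b^3/6 - 7*b^2/4 - 15*exp(b/6)


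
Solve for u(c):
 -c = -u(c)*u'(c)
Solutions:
 u(c) = -sqrt(C1 + c^2)
 u(c) = sqrt(C1 + c^2)


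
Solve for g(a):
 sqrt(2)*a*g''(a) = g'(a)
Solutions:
 g(a) = C1 + C2*a^(sqrt(2)/2 + 1)


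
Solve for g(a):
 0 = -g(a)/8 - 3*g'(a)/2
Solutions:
 g(a) = C1*exp(-a/12)


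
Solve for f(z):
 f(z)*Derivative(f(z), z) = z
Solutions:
 f(z) = -sqrt(C1 + z^2)
 f(z) = sqrt(C1 + z^2)


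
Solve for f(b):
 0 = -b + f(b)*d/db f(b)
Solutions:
 f(b) = -sqrt(C1 + b^2)
 f(b) = sqrt(C1 + b^2)


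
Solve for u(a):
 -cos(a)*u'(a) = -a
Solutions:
 u(a) = C1 + Integral(a/cos(a), a)


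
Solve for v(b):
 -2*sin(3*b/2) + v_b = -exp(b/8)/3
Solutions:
 v(b) = C1 - 8*exp(b/8)/3 - 4*cos(3*b/2)/3


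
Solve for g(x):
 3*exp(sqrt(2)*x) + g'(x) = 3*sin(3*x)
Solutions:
 g(x) = C1 - 3*sqrt(2)*exp(sqrt(2)*x)/2 - cos(3*x)


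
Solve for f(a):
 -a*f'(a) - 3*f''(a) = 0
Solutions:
 f(a) = C1 + C2*erf(sqrt(6)*a/6)


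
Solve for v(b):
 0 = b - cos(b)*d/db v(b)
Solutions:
 v(b) = C1 + Integral(b/cos(b), b)


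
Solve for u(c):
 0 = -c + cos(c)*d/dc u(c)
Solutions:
 u(c) = C1 + Integral(c/cos(c), c)


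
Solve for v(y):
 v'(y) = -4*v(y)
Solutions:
 v(y) = C1*exp(-4*y)


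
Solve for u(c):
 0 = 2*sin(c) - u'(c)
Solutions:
 u(c) = C1 - 2*cos(c)


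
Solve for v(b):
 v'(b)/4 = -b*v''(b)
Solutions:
 v(b) = C1 + C2*b^(3/4)


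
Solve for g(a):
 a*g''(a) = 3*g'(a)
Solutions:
 g(a) = C1 + C2*a^4


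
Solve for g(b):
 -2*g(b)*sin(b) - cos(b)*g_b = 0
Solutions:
 g(b) = C1*cos(b)^2


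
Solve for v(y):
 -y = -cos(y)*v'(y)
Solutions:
 v(y) = C1 + Integral(y/cos(y), y)


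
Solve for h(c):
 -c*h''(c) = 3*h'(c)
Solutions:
 h(c) = C1 + C2/c^2


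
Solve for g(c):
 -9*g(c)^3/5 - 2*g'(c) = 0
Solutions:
 g(c) = -sqrt(5)*sqrt(-1/(C1 - 9*c))
 g(c) = sqrt(5)*sqrt(-1/(C1 - 9*c))


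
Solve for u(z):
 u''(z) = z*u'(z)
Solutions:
 u(z) = C1 + C2*erfi(sqrt(2)*z/2)


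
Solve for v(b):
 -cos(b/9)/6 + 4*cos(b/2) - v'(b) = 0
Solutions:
 v(b) = C1 - 3*sin(b/9)/2 + 8*sin(b/2)


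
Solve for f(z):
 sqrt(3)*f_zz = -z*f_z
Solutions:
 f(z) = C1 + C2*erf(sqrt(2)*3^(3/4)*z/6)


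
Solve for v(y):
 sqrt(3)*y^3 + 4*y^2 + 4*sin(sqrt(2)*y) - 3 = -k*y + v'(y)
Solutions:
 v(y) = C1 + k*y^2/2 + sqrt(3)*y^4/4 + 4*y^3/3 - 3*y - 2*sqrt(2)*cos(sqrt(2)*y)


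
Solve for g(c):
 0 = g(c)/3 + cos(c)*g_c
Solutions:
 g(c) = C1*(sin(c) - 1)^(1/6)/(sin(c) + 1)^(1/6)


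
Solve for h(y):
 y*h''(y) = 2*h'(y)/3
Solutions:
 h(y) = C1 + C2*y^(5/3)


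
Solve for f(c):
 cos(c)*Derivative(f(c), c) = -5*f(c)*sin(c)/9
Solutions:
 f(c) = C1*cos(c)^(5/9)


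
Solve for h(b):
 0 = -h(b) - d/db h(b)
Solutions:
 h(b) = C1*exp(-b)


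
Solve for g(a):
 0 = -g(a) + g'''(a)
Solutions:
 g(a) = C3*exp(a) + (C1*sin(sqrt(3)*a/2) + C2*cos(sqrt(3)*a/2))*exp(-a/2)


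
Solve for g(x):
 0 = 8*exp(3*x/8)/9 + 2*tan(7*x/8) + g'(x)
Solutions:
 g(x) = C1 - 64*exp(3*x/8)/27 + 16*log(cos(7*x/8))/7


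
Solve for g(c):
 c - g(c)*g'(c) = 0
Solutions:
 g(c) = -sqrt(C1 + c^2)
 g(c) = sqrt(C1 + c^2)


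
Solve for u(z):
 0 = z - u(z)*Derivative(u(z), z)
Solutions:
 u(z) = -sqrt(C1 + z^2)
 u(z) = sqrt(C1 + z^2)


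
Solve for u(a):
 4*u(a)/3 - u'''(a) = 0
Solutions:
 u(a) = C3*exp(6^(2/3)*a/3) + (C1*sin(2^(2/3)*3^(1/6)*a/2) + C2*cos(2^(2/3)*3^(1/6)*a/2))*exp(-6^(2/3)*a/6)


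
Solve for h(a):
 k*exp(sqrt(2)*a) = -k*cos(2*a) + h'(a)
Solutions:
 h(a) = C1 + sqrt(2)*k*exp(sqrt(2)*a)/2 + k*sin(2*a)/2


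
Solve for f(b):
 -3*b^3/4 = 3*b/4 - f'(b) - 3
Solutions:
 f(b) = C1 + 3*b^4/16 + 3*b^2/8 - 3*b


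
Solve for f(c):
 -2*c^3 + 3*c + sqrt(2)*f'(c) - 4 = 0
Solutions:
 f(c) = C1 + sqrt(2)*c^4/4 - 3*sqrt(2)*c^2/4 + 2*sqrt(2)*c


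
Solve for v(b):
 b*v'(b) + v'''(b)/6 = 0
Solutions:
 v(b) = C1 + Integral(C2*airyai(-6^(1/3)*b) + C3*airybi(-6^(1/3)*b), b)


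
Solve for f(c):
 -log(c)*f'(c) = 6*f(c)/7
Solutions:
 f(c) = C1*exp(-6*li(c)/7)


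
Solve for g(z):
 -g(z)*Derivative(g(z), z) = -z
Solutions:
 g(z) = -sqrt(C1 + z^2)
 g(z) = sqrt(C1 + z^2)


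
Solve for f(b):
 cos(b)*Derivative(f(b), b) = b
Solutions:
 f(b) = C1 + Integral(b/cos(b), b)


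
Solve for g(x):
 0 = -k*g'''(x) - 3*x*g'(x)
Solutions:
 g(x) = C1 + Integral(C2*airyai(3^(1/3)*x*(-1/k)^(1/3)) + C3*airybi(3^(1/3)*x*(-1/k)^(1/3)), x)


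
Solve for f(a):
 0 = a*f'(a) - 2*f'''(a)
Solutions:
 f(a) = C1 + Integral(C2*airyai(2^(2/3)*a/2) + C3*airybi(2^(2/3)*a/2), a)


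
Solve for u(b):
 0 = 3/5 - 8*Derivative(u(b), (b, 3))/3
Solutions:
 u(b) = C1 + C2*b + C3*b^2 + 3*b^3/80


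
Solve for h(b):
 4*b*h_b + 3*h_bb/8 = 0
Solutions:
 h(b) = C1 + C2*erf(4*sqrt(3)*b/3)


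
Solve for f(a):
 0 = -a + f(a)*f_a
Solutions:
 f(a) = -sqrt(C1 + a^2)
 f(a) = sqrt(C1 + a^2)


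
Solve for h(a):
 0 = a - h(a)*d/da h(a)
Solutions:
 h(a) = -sqrt(C1 + a^2)
 h(a) = sqrt(C1 + a^2)


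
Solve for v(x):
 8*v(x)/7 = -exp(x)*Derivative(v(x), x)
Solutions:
 v(x) = C1*exp(8*exp(-x)/7)


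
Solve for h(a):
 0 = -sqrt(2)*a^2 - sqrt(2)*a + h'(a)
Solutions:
 h(a) = C1 + sqrt(2)*a^3/3 + sqrt(2)*a^2/2


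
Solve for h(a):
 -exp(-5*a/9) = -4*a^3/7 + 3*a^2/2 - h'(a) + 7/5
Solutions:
 h(a) = C1 - a^4/7 + a^3/2 + 7*a/5 - 9*exp(-5*a/9)/5


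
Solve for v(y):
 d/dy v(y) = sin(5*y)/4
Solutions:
 v(y) = C1 - cos(5*y)/20


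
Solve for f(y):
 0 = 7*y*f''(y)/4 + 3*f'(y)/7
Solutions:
 f(y) = C1 + C2*y^(37/49)


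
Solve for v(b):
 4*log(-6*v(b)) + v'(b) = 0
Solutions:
 Integral(1/(log(-_y) + log(6)), (_y, v(b)))/4 = C1 - b


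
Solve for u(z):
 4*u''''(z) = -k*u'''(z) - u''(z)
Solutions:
 u(z) = C1 + C2*z + C3*exp(z*(-k + sqrt(k^2 - 16))/8) + C4*exp(-z*(k + sqrt(k^2 - 16))/8)


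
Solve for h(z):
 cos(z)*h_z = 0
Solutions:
 h(z) = C1


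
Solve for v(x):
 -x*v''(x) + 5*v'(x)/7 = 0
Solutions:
 v(x) = C1 + C2*x^(12/7)


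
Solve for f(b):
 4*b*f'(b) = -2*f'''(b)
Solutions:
 f(b) = C1 + Integral(C2*airyai(-2^(1/3)*b) + C3*airybi(-2^(1/3)*b), b)


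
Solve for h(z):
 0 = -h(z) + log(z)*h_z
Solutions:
 h(z) = C1*exp(li(z))


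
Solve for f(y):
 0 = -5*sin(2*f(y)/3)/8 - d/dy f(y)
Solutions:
 5*y/8 + 3*log(cos(2*f(y)/3) - 1)/4 - 3*log(cos(2*f(y)/3) + 1)/4 = C1


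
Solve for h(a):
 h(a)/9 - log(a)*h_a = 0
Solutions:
 h(a) = C1*exp(li(a)/9)


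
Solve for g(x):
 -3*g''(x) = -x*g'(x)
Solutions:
 g(x) = C1 + C2*erfi(sqrt(6)*x/6)


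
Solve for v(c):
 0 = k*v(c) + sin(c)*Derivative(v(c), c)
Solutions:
 v(c) = C1*exp(k*(-log(cos(c) - 1) + log(cos(c) + 1))/2)


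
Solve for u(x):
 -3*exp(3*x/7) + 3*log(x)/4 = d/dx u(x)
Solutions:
 u(x) = C1 + 3*x*log(x)/4 - 3*x/4 - 7*exp(3*x/7)


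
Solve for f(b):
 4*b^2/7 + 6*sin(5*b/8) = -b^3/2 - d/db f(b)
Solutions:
 f(b) = C1 - b^4/8 - 4*b^3/21 + 48*cos(5*b/8)/5


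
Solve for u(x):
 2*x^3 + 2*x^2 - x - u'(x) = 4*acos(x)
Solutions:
 u(x) = C1 + x^4/2 + 2*x^3/3 - x^2/2 - 4*x*acos(x) + 4*sqrt(1 - x^2)


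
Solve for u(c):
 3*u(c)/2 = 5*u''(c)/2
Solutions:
 u(c) = C1*exp(-sqrt(15)*c/5) + C2*exp(sqrt(15)*c/5)


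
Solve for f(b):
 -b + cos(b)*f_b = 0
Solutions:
 f(b) = C1 + Integral(b/cos(b), b)


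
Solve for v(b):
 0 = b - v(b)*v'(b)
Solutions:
 v(b) = -sqrt(C1 + b^2)
 v(b) = sqrt(C1 + b^2)


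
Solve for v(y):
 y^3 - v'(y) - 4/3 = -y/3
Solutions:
 v(y) = C1 + y^4/4 + y^2/6 - 4*y/3


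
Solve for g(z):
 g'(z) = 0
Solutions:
 g(z) = C1


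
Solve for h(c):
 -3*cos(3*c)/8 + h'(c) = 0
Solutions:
 h(c) = C1 + sin(3*c)/8


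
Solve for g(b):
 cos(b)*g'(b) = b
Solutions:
 g(b) = C1 + Integral(b/cos(b), b)


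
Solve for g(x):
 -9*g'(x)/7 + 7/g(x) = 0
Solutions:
 g(x) = -sqrt(C1 + 98*x)/3
 g(x) = sqrt(C1 + 98*x)/3


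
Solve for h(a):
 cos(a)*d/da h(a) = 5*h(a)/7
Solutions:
 h(a) = C1*(sin(a) + 1)^(5/14)/(sin(a) - 1)^(5/14)


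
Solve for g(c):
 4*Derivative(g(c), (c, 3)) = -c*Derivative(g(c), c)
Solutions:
 g(c) = C1 + Integral(C2*airyai(-2^(1/3)*c/2) + C3*airybi(-2^(1/3)*c/2), c)
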